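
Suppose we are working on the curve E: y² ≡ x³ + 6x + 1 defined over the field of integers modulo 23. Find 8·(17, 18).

(7, 8)

Write Q = (17, 18).
Repeated addition: build up to 8Q.
2Q: tangent at (17, 18): λ = (3·17² + 6)/(2·18) ≡ 22/13. 13⁻¹ ≡ 16 (mod 23), so λ ≡ 22·16 ≡ 7.
  x = λ² - 17 - 17 = 49 - 34 ≡ 15; y = λ·(17 - 15) - 18 ≡ 19. → (15, 19)
3Q: (15, 19) + (17, 18). λ = (18 - 19)/(17 - 15) ≡ 22/2 mod 23. 2⁻¹ ≡ 12 (mod 23), so λ ≡ 11.
  x = λ² - 15 - 17 = 121 - 32 ≡ 20; y = λ·(15 - 20) - 19 ≡ 18. → (20, 18)
4Q: (20, 18) + (17, 18). λ = (18 - 18)/(17 - 20) ≡ 0/20 mod 23. 20⁻¹ ≡ 15 (mod 23), so λ ≡ 0.
  x = λ² - 20 - 17 = 0 - 37 ≡ 9; y = λ·(20 - 9) - 18 ≡ 5. → (9, 5)
5Q: (9, 5) + (17, 18). λ = (18 - 5)/(17 - 9) ≡ 13/8 mod 23. 8⁻¹ ≡ 3 (mod 23) since 8·3 = 24 ≡ 1, so λ ≡ 16.
  x = λ² - 9 - 17 = 256 - 26 ≡ 0; y = λ·(9 - 0) - 5 ≡ 1. → (0, 1)
6Q: (0, 1) + (17, 18). λ = (18 - 1)/(17 - 0) ≡ 17/17 mod 23. 17⁻¹ ≡ 19 (mod 23) since 17·19 = 323 ≡ 1, so λ ≡ 1.
  x = λ² - 0 - 17 = 1 - 17 ≡ 7; y = λ·(0 - 7) - 1 ≡ 15. → (7, 15)
7Q: (7, 15) + (17, 18). λ = (18 - 15)/(17 - 7) ≡ 3/10 mod 23. 10⁻¹ ≡ 7 (mod 23) since 10·7 = 70 ≡ 1, so λ ≡ 21.
  x = λ² - 7 - 17 = 441 - 24 ≡ 3; y = λ·(7 - 3) - 15 ≡ 0. → (3, 0)
8Q: (3, 0) + (17, 18). λ = (18 - 0)/(17 - 3) ≡ 18/14 mod 23. 14⁻¹ ≡ 5 (mod 23), so λ ≡ 21.
  x = λ² - 3 - 17 = 441 - 20 ≡ 7; y = λ·(3 - 7) - 0 ≡ 8. → (7, 8)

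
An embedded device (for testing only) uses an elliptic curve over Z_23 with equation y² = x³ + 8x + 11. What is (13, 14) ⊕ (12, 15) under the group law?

(22, 18)

(13, 14) + (12, 15). λ = (15 - 14)/(12 - 13) ≡ 1/22 mod 23. 22⁻¹ ≡ 22 (mod 23), so λ ≡ 22.
  x = λ² - 13 - 12 = 484 - 25 ≡ 22; y = λ·(13 - 22) - 14 ≡ 18. → (22, 18)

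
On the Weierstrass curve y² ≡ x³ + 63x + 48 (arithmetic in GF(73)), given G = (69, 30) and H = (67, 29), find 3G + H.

First 3G:
Repeated addition: build up to 3G.
2G: tangent at (69, 30): λ = (3·69² + 63)/(2·30) ≡ 38/60. 60⁻¹ ≡ 28 (mod 73) since 60·28 = 1680 ≡ 1, so λ ≡ 38·28 ≡ 42.
  x = λ² - 69 - 69 = 1764 - 138 ≡ 20; y = λ·(69 - 20) - 30 ≡ 57. → (20, 57)
3G: (20, 57) + (69, 30). λ = (30 - 57)/(69 - 20) ≡ 46/49 mod 73. 49⁻¹ ≡ 3 (mod 73), so λ ≡ 65.
  x = λ² - 20 - 69 = 4225 - 89 ≡ 48; y = λ·(20 - 48) - 57 ≡ 21. → (48, 21)
3G = (48, 21).
Finally 3G + H:
(48, 21) + (67, 29). λ = (29 - 21)/(67 - 48) ≡ 8/19 mod 73. 19⁻¹ ≡ 50 (mod 73) since 19·50 = 950 ≡ 1, so λ ≡ 35.
  x = λ² - 48 - 67 = 1225 - 115 ≡ 15; y = λ·(48 - 15) - 21 ≡ 39. → (15, 39)

(15, 39)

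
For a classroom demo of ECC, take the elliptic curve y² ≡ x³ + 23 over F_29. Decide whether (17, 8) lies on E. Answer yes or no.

yes

y² = 8² ≡ 6; x³ + 0x + 23 = 4936 ≡ 6 (mod 29). 6 = 6.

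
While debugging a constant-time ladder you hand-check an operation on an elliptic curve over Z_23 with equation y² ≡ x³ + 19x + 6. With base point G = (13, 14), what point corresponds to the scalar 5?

Double-and-add on 5 = (101)₂. Start with G = (13, 14) for the leading 1-bit.
double: tangent at (13, 14): λ = (3·13² + 19)/(2·14) ≡ 20/5. 5⁻¹ ≡ 14 (mod 23), so λ ≡ 20·14 ≡ 4.
  x = λ² - 13 - 13 = 16 - 26 ≡ 13; y = λ·(13 - 13) - 14 ≡ 9. → (13, 9)
double: tangent at (13, 9): λ = (3·13² + 19)/(2·9) ≡ 20/18. 18⁻¹ ≡ 9 (mod 23), so λ ≡ 20·9 ≡ 19.
  x = λ² - 13 - 13 = 361 - 26 ≡ 13; y = λ·(13 - 13) - 9 ≡ 14. → (13, 14)
add G: tangent at (13, 14): λ = (3·13² + 19)/(2·14) ≡ 20/5. 5⁻¹ ≡ 14 (mod 23), so λ ≡ 20·14 ≡ 4.
  x = λ² - 13 - 13 = 16 - 26 ≡ 13; y = λ·(13 - 13) - 14 ≡ 9. → (13, 9)

(13, 9)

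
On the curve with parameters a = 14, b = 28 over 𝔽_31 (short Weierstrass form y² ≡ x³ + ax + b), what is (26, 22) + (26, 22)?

tangent at (26, 22): λ = (3·26² + 14)/(2·22) ≡ 27/13. 13⁻¹ ≡ 12 (mod 31), so λ ≡ 27·12 ≡ 14.
  x = λ² - 26 - 26 = 196 - 52 ≡ 20; y = λ·(26 - 20) - 22 ≡ 0. → (20, 0)

(20, 0)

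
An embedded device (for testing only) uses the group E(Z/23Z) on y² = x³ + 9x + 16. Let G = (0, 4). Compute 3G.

Repeated addition: build up to 3G.
2G: tangent at (0, 4): λ = (3·0² + 9)/(2·4) ≡ 9/8. 8⁻¹ ≡ 3 (mod 23), so λ ≡ 9·3 ≡ 4.
  x = λ² - 0 - 0 = 16 - 0 ≡ 16; y = λ·(0 - 16) - 4 ≡ 1. → (16, 1)
3G: (16, 1) + (0, 4). λ = (4 - 1)/(0 - 16) ≡ 3/7 mod 23. 7⁻¹ ≡ 10 (mod 23) since 7·10 = 70 ≡ 1, so λ ≡ 7.
  x = λ² - 16 - 0 = 49 - 16 ≡ 10; y = λ·(16 - 10) - 1 ≡ 18. → (10, 18)

(10, 18)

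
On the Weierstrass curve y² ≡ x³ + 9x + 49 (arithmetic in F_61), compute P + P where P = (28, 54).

(44, 30)

tangent at (28, 54): λ = (3·28² + 9)/(2·54) ≡ 43/47. 47⁻¹ ≡ 13 (mod 61) since 47·13 = 611 ≡ 1, so λ ≡ 43·13 ≡ 10.
  x = λ² - 28 - 28 = 100 - 56 ≡ 44; y = λ·(28 - 44) - 54 ≡ 30. → (44, 30)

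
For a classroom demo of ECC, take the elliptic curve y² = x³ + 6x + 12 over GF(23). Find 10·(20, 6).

Write G = (20, 6).
Repeated addition: build up to 10G.
2G: tangent at (20, 6): λ = (3·20² + 6)/(2·6) ≡ 10/12. 12⁻¹ ≡ 2 (mod 23), so λ ≡ 10·2 ≡ 20.
  x = λ² - 20 - 20 = 400 - 40 ≡ 15; y = λ·(20 - 15) - 6 ≡ 2. → (15, 2)
3G: (15, 2) + (20, 6). λ = (6 - 2)/(20 - 15) ≡ 4/5 mod 23. 5⁻¹ ≡ 14 (mod 23), so λ ≡ 10.
  x = λ² - 15 - 20 = 100 - 35 ≡ 19; y = λ·(15 - 19) - 2 ≡ 4. → (19, 4)
4G: (19, 4) + (20, 6). λ = (6 - 4)/(20 - 19) ≡ 2/1 mod 23. 1⁻¹ ≡ 1 (mod 23), so λ ≡ 2.
  x = λ² - 19 - 20 = 4 - 39 ≡ 11; y = λ·(19 - 11) - 4 ≡ 12. → (11, 12)
5G: (11, 12) + (20, 6). λ = (6 - 12)/(20 - 11) ≡ 17/9 mod 23. 9⁻¹ ≡ 18 (mod 23), so λ ≡ 7.
  x = λ² - 11 - 20 = 49 - 31 ≡ 18; y = λ·(11 - 18) - 12 ≡ 8. → (18, 8)
6G: (18, 8) + (20, 6). λ = (6 - 8)/(20 - 18) ≡ 21/2 mod 23. 2⁻¹ ≡ 12 (mod 23) since 2·12 = 24 ≡ 1, so λ ≡ 22.
  x = λ² - 18 - 20 = 484 - 38 ≡ 9; y = λ·(18 - 9) - 8 ≡ 6. → (9, 6)
7G: (9, 6) + (20, 6). λ = (6 - 6)/(20 - 9) ≡ 0/11 mod 23. 11⁻¹ ≡ 21 (mod 23) since 11·21 = 231 ≡ 1, so λ ≡ 0.
  x = λ² - 9 - 20 = 0 - 29 ≡ 17; y = λ·(9 - 17) - 6 ≡ 17. → (17, 17)
8G: (17, 17) + (20, 6). λ = (6 - 17)/(20 - 17) ≡ 12/3 mod 23. 3⁻¹ ≡ 8 (mod 23), so λ ≡ 4.
  x = λ² - 17 - 20 = 16 - 37 ≡ 2; y = λ·(17 - 2) - 17 ≡ 20. → (2, 20)
9G: (2, 20) + (20, 6). λ = (6 - 20)/(20 - 2) ≡ 9/18 mod 23. 18⁻¹ ≡ 9 (mod 23) since 18·9 = 162 ≡ 1, so λ ≡ 12.
  x = λ² - 2 - 20 = 144 - 22 ≡ 7; y = λ·(2 - 7) - 20 ≡ 12. → (7, 12)
10G: (7, 12) + (20, 6). λ = (6 - 12)/(20 - 7) ≡ 17/13 mod 23. 13⁻¹ ≡ 16 (mod 23) since 13·16 = 208 ≡ 1, so λ ≡ 19.
  x = λ² - 7 - 20 = 361 - 27 ≡ 12; y = λ·(7 - 12) - 12 ≡ 8. → (12, 8)

(12, 8)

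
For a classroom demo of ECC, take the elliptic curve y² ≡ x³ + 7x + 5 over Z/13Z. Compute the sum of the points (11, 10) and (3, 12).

(11, 10) + (3, 12). λ = (12 - 10)/(3 - 11) ≡ 2/5 mod 13. 5⁻¹ ≡ 8 (mod 13) since 5·8 = 40 ≡ 1, so λ ≡ 3.
  x = λ² - 11 - 3 = 9 - 14 ≡ 8; y = λ·(11 - 8) - 10 ≡ 12. → (8, 12)

(8, 12)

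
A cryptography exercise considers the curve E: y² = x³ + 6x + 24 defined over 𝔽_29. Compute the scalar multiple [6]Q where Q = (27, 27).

Double-and-add on 6 = (110)₂. Start with Q = (27, 27) for the leading 1-bit.
double: tangent at (27, 27): λ = (3·27² + 6)/(2·27) ≡ 18/25. 25⁻¹ ≡ 7 (mod 29), so λ ≡ 18·7 ≡ 10.
  x = λ² - 27 - 27 = 100 - 54 ≡ 17; y = λ·(27 - 17) - 27 ≡ 15. → (17, 15)
add Q: (17, 15) + (27, 27). λ = (27 - 15)/(27 - 17) ≡ 12/10 mod 29. 10⁻¹ ≡ 3 (mod 29), so λ ≡ 7.
  x = λ² - 17 - 27 = 49 - 44 ≡ 5; y = λ·(17 - 5) - 15 ≡ 11. → (5, 11)
double: tangent at (5, 11): λ = (3·5² + 6)/(2·11) ≡ 23/22. 22⁻¹ ≡ 4 (mod 29) since 22·4 = 88 ≡ 1, so λ ≡ 23·4 ≡ 5.
  x = λ² - 5 - 5 = 25 - 10 ≡ 15; y = λ·(5 - 15) - 11 ≡ 26. → (15, 26)

(15, 26)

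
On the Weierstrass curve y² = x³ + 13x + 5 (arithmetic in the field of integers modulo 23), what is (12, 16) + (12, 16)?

(12, 7)

tangent at (12, 16): λ = (3·12² + 13)/(2·16) ≡ 8/9. 9⁻¹ ≡ 18 (mod 23), so λ ≡ 8·18 ≡ 6.
  x = λ² - 12 - 12 = 36 - 24 ≡ 12; y = λ·(12 - 12) - 16 ≡ 7. → (12, 7)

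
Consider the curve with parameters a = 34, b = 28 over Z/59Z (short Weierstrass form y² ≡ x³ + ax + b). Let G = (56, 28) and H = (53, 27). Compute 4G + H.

First 4G:
Double-and-add on 4 = (100)₂. Start with G = (56, 28) for the leading 1-bit.
double: tangent at (56, 28): λ = (3·56² + 34)/(2·28) ≡ 2/56. 56⁻¹ ≡ 39 (mod 59) since 56·39 = 2184 ≡ 1, so λ ≡ 2·39 ≡ 19.
  x = λ² - 56 - 56 = 361 - 112 ≡ 13; y = λ·(56 - 13) - 28 ≡ 22. → (13, 22)
double: tangent at (13, 22): λ = (3·13² + 34)/(2·22) ≡ 10/44. 44⁻¹ ≡ 55 (mod 59) since 44·55 = 2420 ≡ 1, so λ ≡ 10·55 ≡ 19.
  x = λ² - 13 - 13 = 361 - 26 ≡ 40; y = λ·(13 - 40) - 22 ≡ 55. → (40, 55)
4G = (40, 55).
Finally 4G + H:
(40, 55) + (53, 27). λ = (27 - 55)/(53 - 40) ≡ 31/13 mod 59. 13⁻¹ ≡ 50 (mod 59) since 13·50 = 650 ≡ 1, so λ ≡ 16.
  x = λ² - 40 - 53 = 256 - 93 ≡ 45; y = λ·(40 - 45) - 55 ≡ 42. → (45, 42)

(45, 42)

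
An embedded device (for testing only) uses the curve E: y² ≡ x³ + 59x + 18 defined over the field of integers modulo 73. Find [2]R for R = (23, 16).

(24, 1)

tangent at (23, 16): λ = (3·23² + 59)/(2·16) ≡ 40/32. 32⁻¹ ≡ 16 (mod 73), so λ ≡ 40·16 ≡ 56.
  x = λ² - 23 - 23 = 3136 - 46 ≡ 24; y = λ·(23 - 24) - 16 ≡ 1. → (24, 1)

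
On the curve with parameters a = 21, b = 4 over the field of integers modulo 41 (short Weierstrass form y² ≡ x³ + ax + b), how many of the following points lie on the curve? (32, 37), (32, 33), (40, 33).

(32, 37): 37² ≡ 16, rhs ≡ 29 → off.
(32, 33): 33² ≡ 23, rhs ≡ 29 → off.
(40, 33): 33² ≡ 23, rhs ≡ 23 → on.

1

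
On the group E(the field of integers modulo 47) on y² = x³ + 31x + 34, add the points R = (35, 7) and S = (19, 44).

(35, 7) + (19, 44). λ = (44 - 7)/(19 - 35) ≡ 37/31 mod 47. 31⁻¹ ≡ 44 (mod 47) since 31·44 = 1364 ≡ 1, so λ ≡ 30.
  x = λ² - 35 - 19 = 900 - 54 ≡ 0; y = λ·(35 - 0) - 7 ≡ 9. → (0, 9)

(0, 9)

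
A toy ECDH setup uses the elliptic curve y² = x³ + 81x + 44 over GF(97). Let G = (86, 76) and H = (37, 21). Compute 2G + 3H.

(43, 14)

First 2G:
Repeated addition: build up to 2G.
2G: tangent at (86, 76): λ = (3·86² + 81)/(2·76) ≡ 56/55. 55⁻¹ ≡ 30 (mod 97), so λ ≡ 56·30 ≡ 31.
  x = λ² - 86 - 86 = 961 - 172 ≡ 13; y = λ·(86 - 13) - 76 ≡ 53. → (13, 53)
2G = (13, 53).
Next 3H:
Repeated addition: build up to 3H.
2H: tangent at (37, 21): λ = (3·37² + 81)/(2·21) ≡ 17/42. 42⁻¹ ≡ 67 (mod 97), so λ ≡ 17·67 ≡ 72.
  x = λ² - 37 - 37 = 5184 - 74 ≡ 66; y = λ·(37 - 66) - 21 ≡ 25. → (66, 25)
3H: (66, 25) + (37, 21). λ = (21 - 25)/(37 - 66) ≡ 93/68 mod 97. 68⁻¹ ≡ 10 (mod 97) since 68·10 = 680 ≡ 1, so λ ≡ 57.
  x = λ² - 66 - 37 = 3249 - 103 ≡ 42; y = λ·(66 - 42) - 25 ≡ 82. → (42, 82)
3H = (42, 82).
Finally 2G + 3H:
(13, 53) + (42, 82). λ = (82 - 53)/(42 - 13) ≡ 29/29 mod 97. 29⁻¹ ≡ 87 (mod 97) since 29·87 = 2523 ≡ 1, so λ ≡ 1.
  x = λ² - 13 - 42 = 1 - 55 ≡ 43; y = λ·(13 - 43) - 53 ≡ 14. → (43, 14)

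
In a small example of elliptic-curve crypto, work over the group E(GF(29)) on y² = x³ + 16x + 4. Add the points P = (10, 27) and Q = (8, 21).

(10, 27) + (8, 21). λ = (21 - 27)/(8 - 10) ≡ 23/27 mod 29. 27⁻¹ ≡ 14 (mod 29), so λ ≡ 3.
  x = λ² - 10 - 8 = 9 - 18 ≡ 20; y = λ·(10 - 20) - 27 ≡ 1. → (20, 1)

(20, 1)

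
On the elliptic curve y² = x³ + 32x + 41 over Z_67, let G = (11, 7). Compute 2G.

tangent at (11, 7): λ = (3·11² + 32)/(2·7) ≡ 60/14. 14⁻¹ ≡ 24 (mod 67) since 14·24 = 336 ≡ 1, so λ ≡ 60·24 ≡ 33.
  x = λ² - 11 - 11 = 1089 - 22 ≡ 62; y = λ·(11 - 62) - 7 ≡ 52. → (62, 52)

(62, 52)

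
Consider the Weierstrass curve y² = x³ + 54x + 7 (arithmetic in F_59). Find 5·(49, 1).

(25, 7)

Write G = (49, 1).
Double-and-add on 5 = (101)₂. Start with G = (49, 1) for the leading 1-bit.
double: tangent at (49, 1): λ = (3·49² + 54)/(2·1) ≡ 0/2. 2⁻¹ ≡ 30 (mod 59) since 2·30 = 60 ≡ 1, so λ ≡ 0·30 ≡ 0.
  x = λ² - 49 - 49 = 0 - 98 ≡ 20; y = λ·(49 - 20) - 1 ≡ 58. → (20, 58)
double: tangent at (20, 58): λ = (3·20² + 54)/(2·58) ≡ 15/57. 57⁻¹ ≡ 29 (mod 59), so λ ≡ 15·29 ≡ 22.
  x = λ² - 20 - 20 = 484 - 40 ≡ 31; y = λ·(20 - 31) - 58 ≡ 54. → (31, 54)
add G: (31, 54) + (49, 1). λ = (1 - 54)/(49 - 31) ≡ 6/18 mod 59. 18⁻¹ ≡ 23 (mod 59) since 18·23 = 414 ≡ 1, so λ ≡ 20.
  x = λ² - 31 - 49 = 400 - 80 ≡ 25; y = λ·(31 - 25) - 54 ≡ 7. → (25, 7)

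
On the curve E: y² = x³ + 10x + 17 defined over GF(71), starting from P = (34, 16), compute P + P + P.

(13, 1)

Repeated addition: build up to 3P.
2P: tangent at (34, 16): λ = (3·34² + 10)/(2·16) ≡ 70/32. 32⁻¹ ≡ 20 (mod 71), so λ ≡ 70·20 ≡ 51.
  x = λ² - 34 - 34 = 2601 - 68 ≡ 48; y = λ·(34 - 48) - 16 ≡ 51. → (48, 51)
3P: (48, 51) + (34, 16). λ = (16 - 51)/(34 - 48) ≡ 36/57 mod 71. 57⁻¹ ≡ 5 (mod 71), so λ ≡ 38.
  x = λ² - 48 - 34 = 1444 - 82 ≡ 13; y = λ·(48 - 13) - 51 ≡ 1. → (13, 1)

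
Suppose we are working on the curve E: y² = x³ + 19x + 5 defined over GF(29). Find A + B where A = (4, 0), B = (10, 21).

(4, 0) + (10, 21). λ = (21 - 0)/(10 - 4) ≡ 21/6 mod 29. 6⁻¹ ≡ 5 (mod 29) since 6·5 = 30 ≡ 1, so λ ≡ 18.
  x = λ² - 4 - 10 = 324 - 14 ≡ 20; y = λ·(4 - 20) - 0 ≡ 2. → (20, 2)

(20, 2)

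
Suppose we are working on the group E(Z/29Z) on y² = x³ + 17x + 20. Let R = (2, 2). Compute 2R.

(25, 27)

tangent at (2, 2): λ = (3·2² + 17)/(2·2) ≡ 0/4. 4⁻¹ ≡ 22 (mod 29) since 4·22 = 88 ≡ 1, so λ ≡ 0·22 ≡ 0.
  x = λ² - 2 - 2 = 0 - 4 ≡ 25; y = λ·(2 - 25) - 2 ≡ 27. → (25, 27)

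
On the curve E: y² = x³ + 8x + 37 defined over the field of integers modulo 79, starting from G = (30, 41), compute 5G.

(49, 62)

Double-and-add on 5 = (101)₂. Start with G = (30, 41) for the leading 1-bit.
double: tangent at (30, 41): λ = (3·30² + 8)/(2·41) ≡ 22/3. 3⁻¹ ≡ 53 (mod 79) since 3·53 = 159 ≡ 1, so λ ≡ 22·53 ≡ 60.
  x = λ² - 30 - 30 = 3600 - 60 ≡ 64; y = λ·(30 - 64) - 41 ≡ 52. → (64, 52)
double: tangent at (64, 52): λ = (3·64² + 8)/(2·52) ≡ 51/25. 25⁻¹ ≡ 19 (mod 79) since 25·19 = 475 ≡ 1, so λ ≡ 51·19 ≡ 21.
  x = λ² - 64 - 64 = 441 - 128 ≡ 76; y = λ·(64 - 76) - 52 ≡ 12. → (76, 12)
add G: (76, 12) + (30, 41). λ = (41 - 12)/(30 - 76) ≡ 29/33 mod 79. 33⁻¹ ≡ 12 (mod 79) since 33·12 = 396 ≡ 1, so λ ≡ 32.
  x = λ² - 76 - 30 = 1024 - 106 ≡ 49; y = λ·(76 - 49) - 12 ≡ 62. → (49, 62)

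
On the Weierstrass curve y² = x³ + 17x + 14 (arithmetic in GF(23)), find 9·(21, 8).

Write P = (21, 8).
Double-and-add on 9 = (1001)₂. Start with P = (21, 8) for the leading 1-bit.
double: tangent at (21, 8): λ = (3·21² + 17)/(2·8) ≡ 6/16. 16⁻¹ ≡ 13 (mod 23), so λ ≡ 6·13 ≡ 9.
  x = λ² - 21 - 21 = 81 - 42 ≡ 16; y = λ·(21 - 16) - 8 ≡ 14. → (16, 14)
double: tangent at (16, 14): λ = (3·16² + 17)/(2·14) ≡ 3/5. 5⁻¹ ≡ 14 (mod 23) since 5·14 = 70 ≡ 1, so λ ≡ 3·14 ≡ 19.
  x = λ² - 16 - 16 = 361 - 32 ≡ 7; y = λ·(16 - 7) - 14 ≡ 19. → (7, 19)
double: tangent at (7, 19): λ = (3·7² + 17)/(2·19) ≡ 3/15. 15⁻¹ ≡ 20 (mod 23), so λ ≡ 3·20 ≡ 14.
  x = λ² - 7 - 7 = 196 - 14 ≡ 21; y = λ·(7 - 21) - 19 ≡ 15. → (21, 15)
add P: (21, 15) + (21, 8): same x and y₁ ≡ -y₂, so the sum is the point at infinity.

O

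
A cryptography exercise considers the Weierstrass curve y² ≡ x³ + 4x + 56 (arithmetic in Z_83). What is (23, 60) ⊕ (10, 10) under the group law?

(81, 17)

(23, 60) + (10, 10). λ = (10 - 60)/(10 - 23) ≡ 33/70 mod 83. 70⁻¹ ≡ 51 (mod 83), so λ ≡ 23.
  x = λ² - 23 - 10 = 529 - 33 ≡ 81; y = λ·(23 - 81) - 60 ≡ 17. → (81, 17)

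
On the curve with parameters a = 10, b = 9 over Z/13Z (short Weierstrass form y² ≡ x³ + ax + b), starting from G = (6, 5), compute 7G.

(4, 3)

Double-and-add on 7 = (111)₂. Start with G = (6, 5) for the leading 1-bit.
double: tangent at (6, 5): λ = (3·6² + 10)/(2·5) ≡ 1/10. 10⁻¹ ≡ 4 (mod 13), so λ ≡ 1·4 ≡ 4.
  x = λ² - 6 - 6 = 16 - 12 ≡ 4; y = λ·(6 - 4) - 5 ≡ 3. → (4, 3)
add G: (4, 3) + (6, 5). λ = (5 - 3)/(6 - 4) ≡ 2/2 mod 13. 2⁻¹ ≡ 7 (mod 13), so λ ≡ 1.
  x = λ² - 4 - 6 = 1 - 10 ≡ 4; y = λ·(4 - 4) - 3 ≡ 10. → (4, 10)
double: tangent at (4, 10): λ = (3·4² + 10)/(2·10) ≡ 6/7. 7⁻¹ ≡ 2 (mod 13), so λ ≡ 6·2 ≡ 12.
  x = λ² - 4 - 4 = 144 - 8 ≡ 6; y = λ·(4 - 6) - 10 ≡ 5. → (6, 5)
add G: tangent at (6, 5): λ = (3·6² + 10)/(2·5) ≡ 1/10. 10⁻¹ ≡ 4 (mod 13) since 10·4 = 40 ≡ 1, so λ ≡ 1·4 ≡ 4.
  x = λ² - 6 - 6 = 16 - 12 ≡ 4; y = λ·(6 - 4) - 5 ≡ 3. → (4, 3)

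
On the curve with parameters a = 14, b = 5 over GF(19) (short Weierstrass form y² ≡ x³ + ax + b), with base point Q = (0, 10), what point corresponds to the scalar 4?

Repeated addition: build up to 4Q.
2Q: tangent at (0, 10): λ = (3·0² + 14)/(2·10) ≡ 14/1. 1⁻¹ ≡ 1 (mod 19), so λ ≡ 14·1 ≡ 14.
  x = λ² - 0 - 0 = 196 - 0 ≡ 6; y = λ·(0 - 6) - 10 ≡ 1. → (6, 1)
3Q: (6, 1) + (0, 10). λ = (10 - 1)/(0 - 6) ≡ 9/13 mod 19. 13⁻¹ ≡ 3 (mod 19), so λ ≡ 8.
  x = λ² - 6 - 0 = 64 - 6 ≡ 1; y = λ·(6 - 1) - 1 ≡ 1. → (1, 1)
4Q: (1, 1) + (0, 10). λ = (10 - 1)/(0 - 1) ≡ 9/18 mod 19. 18⁻¹ ≡ 18 (mod 19) since 18·18 = 324 ≡ 1, so λ ≡ 10.
  x = λ² - 1 - 0 = 100 - 1 ≡ 4; y = λ·(1 - 4) - 1 ≡ 7. → (4, 7)

(4, 7)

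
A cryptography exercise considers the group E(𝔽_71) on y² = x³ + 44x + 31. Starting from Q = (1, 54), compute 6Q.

(35, 0)

Repeated addition: build up to 6Q.
2Q: tangent at (1, 54): λ = (3·1² + 44)/(2·54) ≡ 47/37. 37⁻¹ ≡ 48 (mod 71) since 37·48 = 1776 ≡ 1, so λ ≡ 47·48 ≡ 55.
  x = λ² - 1 - 1 = 3025 - 2 ≡ 41; y = λ·(1 - 41) - 54 ≡ 18. → (41, 18)
3Q: (41, 18) + (1, 54). λ = (54 - 18)/(1 - 41) ≡ 36/31 mod 71. 31⁻¹ ≡ 55 (mod 71), so λ ≡ 63.
  x = λ² - 41 - 1 = 3969 - 42 ≡ 22; y = λ·(41 - 22) - 18 ≡ 43. → (22, 43)
4Q: (22, 43) + (1, 54). λ = (54 - 43)/(1 - 22) ≡ 11/50 mod 71. 50⁻¹ ≡ 27 (mod 71) since 50·27 = 1350 ≡ 1, so λ ≡ 13.
  x = λ² - 22 - 1 = 169 - 23 ≡ 4; y = λ·(22 - 4) - 43 ≡ 49. → (4, 49)
5Q: (4, 49) + (1, 54). λ = (54 - 49)/(1 - 4) ≡ 5/68 mod 71. 68⁻¹ ≡ 47 (mod 71), so λ ≡ 22.
  x = λ² - 4 - 1 = 484 - 5 ≡ 53; y = λ·(4 - 53) - 49 ≡ 9. → (53, 9)
6Q: (53, 9) + (1, 54). λ = (54 - 9)/(1 - 53) ≡ 45/19 mod 71. 19⁻¹ ≡ 15 (mod 71), so λ ≡ 36.
  x = λ² - 53 - 1 = 1296 - 54 ≡ 35; y = λ·(53 - 35) - 9 ≡ 0. → (35, 0)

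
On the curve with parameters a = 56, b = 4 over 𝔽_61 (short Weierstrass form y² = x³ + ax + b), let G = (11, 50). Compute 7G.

Double-and-add on 7 = (111)₂. Start with G = (11, 50) for the leading 1-bit.
double: tangent at (11, 50): λ = (3·11² + 56)/(2·50) ≡ 53/39. 39⁻¹ ≡ 36 (mod 61), so λ ≡ 53·36 ≡ 17.
  x = λ² - 11 - 11 = 289 - 22 ≡ 23; y = λ·(11 - 23) - 50 ≡ 51. → (23, 51)
add G: (23, 51) + (11, 50). λ = (50 - 51)/(11 - 23) ≡ 60/49 mod 61. 49⁻¹ ≡ 5 (mod 61) since 49·5 = 245 ≡ 1, so λ ≡ 56.
  x = λ² - 23 - 11 = 3136 - 34 ≡ 52; y = λ·(23 - 52) - 51 ≡ 33. → (52, 33)
double: tangent at (52, 33): λ = (3·52² + 56)/(2·33) ≡ 55/5. 5⁻¹ ≡ 49 (mod 61), so λ ≡ 55·49 ≡ 11.
  x = λ² - 52 - 52 = 121 - 104 ≡ 17; y = λ·(52 - 17) - 33 ≡ 47. → (17, 47)
add G: (17, 47) + (11, 50). λ = (50 - 47)/(11 - 17) ≡ 3/55 mod 61. 55⁻¹ ≡ 10 (mod 61), so λ ≡ 30.
  x = λ² - 17 - 11 = 900 - 28 ≡ 18; y = λ·(17 - 18) - 47 ≡ 45. → (18, 45)

(18, 45)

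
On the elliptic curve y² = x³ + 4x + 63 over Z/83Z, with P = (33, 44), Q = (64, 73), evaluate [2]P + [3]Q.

(71, 69)

First 2P:
Repeated addition: build up to 2P.
2P: tangent at (33, 44): λ = (3·33² + 4)/(2·44) ≡ 34/5. 5⁻¹ ≡ 50 (mod 83), so λ ≡ 34·50 ≡ 40.
  x = λ² - 33 - 33 = 1600 - 66 ≡ 40; y = λ·(33 - 40) - 44 ≡ 8. → (40, 8)
2P = (40, 8).
Next 3Q:
Repeated addition: build up to 3Q.
2Q: tangent at (64, 73): λ = (3·64² + 4)/(2·73) ≡ 8/63. 63⁻¹ ≡ 29 (mod 83) since 63·29 = 1827 ≡ 1, so λ ≡ 8·29 ≡ 66.
  x = λ² - 64 - 64 = 4356 - 128 ≡ 78; y = λ·(64 - 78) - 73 ≡ 82. → (78, 82)
3Q: (78, 82) + (64, 73). λ = (73 - 82)/(64 - 78) ≡ 74/69 mod 83. 69⁻¹ ≡ 77 (mod 83) since 69·77 = 5313 ≡ 1, so λ ≡ 54.
  x = λ² - 78 - 64 = 2916 - 142 ≡ 35; y = λ·(78 - 35) - 82 ≡ 82. → (35, 82)
3Q = (35, 82).
Finally 2P + 3Q:
(40, 8) + (35, 82). λ = (82 - 8)/(35 - 40) ≡ 74/78 mod 83. 78⁻¹ ≡ 33 (mod 83) since 78·33 = 2574 ≡ 1, so λ ≡ 35.
  x = λ² - 40 - 35 = 1225 - 75 ≡ 71; y = λ·(40 - 71) - 8 ≡ 69. → (71, 69)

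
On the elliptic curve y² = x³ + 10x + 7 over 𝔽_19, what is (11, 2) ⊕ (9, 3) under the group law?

(11, 2) + (9, 3). λ = (3 - 2)/(9 - 11) ≡ 1/17 mod 19. 17⁻¹ ≡ 9 (mod 19), so λ ≡ 9.
  x = λ² - 11 - 9 = 81 - 20 ≡ 4; y = λ·(11 - 4) - 2 ≡ 4. → (4, 4)

(4, 4)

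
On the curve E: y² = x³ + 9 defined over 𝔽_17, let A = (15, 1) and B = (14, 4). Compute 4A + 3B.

First 4A:
Double-and-add on 4 = (100)₂. Start with A = (15, 1) for the leading 1-bit.
double: tangent at (15, 1): λ = (3·15² + 0)/(2·1) ≡ 12/2. 2⁻¹ ≡ 9 (mod 17) since 2·9 = 18 ≡ 1, so λ ≡ 12·9 ≡ 6.
  x = λ² - 15 - 15 = 36 - 30 ≡ 6; y = λ·(15 - 6) - 1 ≡ 2. → (6, 2)
double: tangent at (6, 2): λ = (3·6² + 0)/(2·2) ≡ 6/4. 4⁻¹ ≡ 13 (mod 17) since 4·13 = 52 ≡ 1, so λ ≡ 6·13 ≡ 10.
  x = λ² - 6 - 6 = 100 - 12 ≡ 3; y = λ·(6 - 3) - 2 ≡ 11. → (3, 11)
4A = (3, 11).
Next 3B:
Repeated addition: build up to 3B.
2B: tangent at (14, 4): λ = (3·14² + 0)/(2·4) ≡ 10/8. 8⁻¹ ≡ 15 (mod 17) since 8·15 = 120 ≡ 1, so λ ≡ 10·15 ≡ 14.
  x = λ² - 14 - 14 = 196 - 28 ≡ 15; y = λ·(14 - 15) - 4 ≡ 16. → (15, 16)
3B: (15, 16) + (14, 4). λ = (4 - 16)/(14 - 15) ≡ 5/16 mod 17. 16⁻¹ ≡ 16 (mod 17) since 16·16 = 256 ≡ 1, so λ ≡ 12.
  x = λ² - 15 - 14 = 144 - 29 ≡ 13; y = λ·(15 - 13) - 16 ≡ 8. → (13, 8)
3B = (13, 8).
Finally 4A + 3B:
(3, 11) + (13, 8). λ = (8 - 11)/(13 - 3) ≡ 14/10 mod 17. 10⁻¹ ≡ 12 (mod 17) since 10·12 = 120 ≡ 1, so λ ≡ 15.
  x = λ² - 3 - 13 = 225 - 16 ≡ 5; y = λ·(3 - 5) - 11 ≡ 10. → (5, 10)

(5, 10)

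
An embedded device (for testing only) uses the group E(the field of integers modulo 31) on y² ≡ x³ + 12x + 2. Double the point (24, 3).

tangent at (24, 3): λ = (3·24² + 12)/(2·3) ≡ 4/6. 6⁻¹ ≡ 26 (mod 31) since 6·26 = 156 ≡ 1, so λ ≡ 4·26 ≡ 11.
  x = λ² - 24 - 24 = 121 - 48 ≡ 11; y = λ·(24 - 11) - 3 ≡ 16. → (11, 16)

(11, 16)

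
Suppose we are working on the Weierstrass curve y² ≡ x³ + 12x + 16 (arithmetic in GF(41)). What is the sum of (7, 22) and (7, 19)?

O

The two points share x = 7 and their y-coordinates satisfy 22 + 19 ≡ 0 (mod 41), so they are inverses. Their sum is O.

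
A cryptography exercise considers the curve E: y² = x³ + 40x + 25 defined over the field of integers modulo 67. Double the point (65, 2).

tangent at (65, 2): λ = (3·65² + 40)/(2·2) ≡ 52/4. 4⁻¹ ≡ 17 (mod 67) since 4·17 = 68 ≡ 1, so λ ≡ 52·17 ≡ 13.
  x = λ² - 65 - 65 = 169 - 130 ≡ 39; y = λ·(65 - 39) - 2 ≡ 1. → (39, 1)

(39, 1)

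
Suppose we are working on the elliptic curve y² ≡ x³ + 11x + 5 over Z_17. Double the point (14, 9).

(5, 10)

tangent at (14, 9): λ = (3·14² + 11)/(2·9) ≡ 4/1. 1⁻¹ ≡ 1 (mod 17) since 1·1 = 1 ≡ 1, so λ ≡ 4·1 ≡ 4.
  x = λ² - 14 - 14 = 16 - 28 ≡ 5; y = λ·(14 - 5) - 9 ≡ 10. → (5, 10)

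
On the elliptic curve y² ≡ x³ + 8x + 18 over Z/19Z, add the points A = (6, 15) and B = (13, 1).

(6, 15) + (13, 1). λ = (1 - 15)/(13 - 6) ≡ 5/7 mod 19. 7⁻¹ ≡ 11 (mod 19) since 7·11 = 77 ≡ 1, so λ ≡ 17.
  x = λ² - 6 - 13 = 289 - 19 ≡ 4; y = λ·(6 - 4) - 15 ≡ 0. → (4, 0)

(4, 0)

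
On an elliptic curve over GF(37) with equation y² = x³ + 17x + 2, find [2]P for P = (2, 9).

tangent at (2, 9): λ = (3·2² + 17)/(2·9) ≡ 29/18. 18⁻¹ ≡ 35 (mod 37) since 18·35 = 630 ≡ 1, so λ ≡ 29·35 ≡ 16.
  x = λ² - 2 - 2 = 256 - 4 ≡ 30; y = λ·(2 - 30) - 9 ≡ 24. → (30, 24)

(30, 24)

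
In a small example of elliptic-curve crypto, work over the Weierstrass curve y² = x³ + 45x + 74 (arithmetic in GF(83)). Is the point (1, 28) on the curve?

yes

y² = 28² ≡ 37; x³ + 45x + 74 = 120 ≡ 37 (mod 83). 37 = 37.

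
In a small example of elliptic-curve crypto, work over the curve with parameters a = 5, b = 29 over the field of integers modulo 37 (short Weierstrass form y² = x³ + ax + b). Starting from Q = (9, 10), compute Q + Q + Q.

(9, 27)

Repeated addition: build up to 3Q.
2Q: tangent at (9, 10): λ = (3·9² + 5)/(2·10) ≡ 26/20. 20⁻¹ ≡ 13 (mod 37) since 20·13 = 260 ≡ 1, so λ ≡ 26·13 ≡ 5.
  x = λ² - 9 - 9 = 25 - 18 ≡ 7; y = λ·(9 - 7) - 10 ≡ 0. → (7, 0)
3Q: (7, 0) + (9, 10). λ = (10 - 0)/(9 - 7) ≡ 10/2 mod 37. 2⁻¹ ≡ 19 (mod 37) since 2·19 = 38 ≡ 1, so λ ≡ 5.
  x = λ² - 7 - 9 = 25 - 16 ≡ 9; y = λ·(7 - 9) - 0 ≡ 27. → (9, 27)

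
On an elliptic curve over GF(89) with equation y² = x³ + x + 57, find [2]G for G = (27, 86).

tangent at (27, 86): λ = (3·27² + 1)/(2·86) ≡ 52/83. 83⁻¹ ≡ 74 (mod 89) since 83·74 = 6142 ≡ 1, so λ ≡ 52·74 ≡ 21.
  x = λ² - 27 - 27 = 441 - 54 ≡ 31; y = λ·(27 - 31) - 86 ≡ 8. → (31, 8)

(31, 8)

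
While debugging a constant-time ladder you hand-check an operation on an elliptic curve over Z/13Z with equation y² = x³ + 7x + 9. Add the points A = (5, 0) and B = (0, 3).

(12, 12)

(5, 0) + (0, 3). λ = (3 - 0)/(0 - 5) ≡ 3/8 mod 13. 8⁻¹ ≡ 5 (mod 13), so λ ≡ 2.
  x = λ² - 5 - 0 = 4 - 5 ≡ 12; y = λ·(5 - 12) - 0 ≡ 12. → (12, 12)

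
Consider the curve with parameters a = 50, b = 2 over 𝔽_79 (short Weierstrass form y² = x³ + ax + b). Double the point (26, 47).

(58, 44)

tangent at (26, 47): λ = (3·26² + 50)/(2·47) ≡ 24/15. 15⁻¹ ≡ 58 (mod 79), so λ ≡ 24·58 ≡ 49.
  x = λ² - 26 - 26 = 2401 - 52 ≡ 58; y = λ·(26 - 58) - 47 ≡ 44. → (58, 44)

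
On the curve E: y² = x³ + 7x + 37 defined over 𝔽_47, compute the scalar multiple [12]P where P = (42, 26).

Double-and-add on 12 = (1100)₂. Start with P = (42, 26) for the leading 1-bit.
double: tangent at (42, 26): λ = (3·42² + 7)/(2·26) ≡ 35/5. 5⁻¹ ≡ 19 (mod 47), so λ ≡ 35·19 ≡ 7.
  x = λ² - 42 - 42 = 49 - 84 ≡ 12; y = λ·(42 - 12) - 26 ≡ 43. → (12, 43)
add P: (12, 43) + (42, 26). λ = (26 - 43)/(42 - 12) ≡ 30/30 mod 47. 30⁻¹ ≡ 11 (mod 47), so λ ≡ 1.
  x = λ² - 12 - 42 = 1 - 54 ≡ 41; y = λ·(12 - 41) - 43 ≡ 22. → (41, 22)
double: tangent at (41, 22): λ = (3·41² + 7)/(2·22) ≡ 21/44. 44⁻¹ ≡ 31 (mod 47) since 44·31 = 1364 ≡ 1, so λ ≡ 21·31 ≡ 40.
  x = λ² - 41 - 41 = 1600 - 82 ≡ 14; y = λ·(41 - 14) - 22 ≡ 24. → (14, 24)
double: tangent at (14, 24): λ = (3·14² + 7)/(2·24) ≡ 31/1. 1⁻¹ ≡ 1 (mod 47), so λ ≡ 31·1 ≡ 31.
  x = λ² - 14 - 14 = 961 - 28 ≡ 40; y = λ·(14 - 40) - 24 ≡ 16. → (40, 16)

(40, 16)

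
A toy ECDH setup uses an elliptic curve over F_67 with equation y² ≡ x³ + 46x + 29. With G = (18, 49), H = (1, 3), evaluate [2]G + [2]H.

(2, 53)

First 2G:
Repeated addition: build up to 2G.
2G: tangent at (18, 49): λ = (3·18² + 46)/(2·49) ≡ 13/31. 31⁻¹ ≡ 13 (mod 67), so λ ≡ 13·13 ≡ 35.
  x = λ² - 18 - 18 = 1225 - 36 ≡ 50; y = λ·(18 - 50) - 49 ≡ 37. → (50, 37)
2G = (50, 37).
Next 2H:
Repeated addition: build up to 2H.
2H: tangent at (1, 3): λ = (3·1² + 46)/(2·3) ≡ 49/6. 6⁻¹ ≡ 56 (mod 67), so λ ≡ 49·56 ≡ 64.
  x = λ² - 1 - 1 = 4096 - 2 ≡ 7; y = λ·(1 - 7) - 3 ≡ 15. → (7, 15)
2H = (7, 15).
Finally 2G + 2H:
(50, 37) + (7, 15). λ = (15 - 37)/(7 - 50) ≡ 45/24 mod 67. 24⁻¹ ≡ 14 (mod 67), so λ ≡ 27.
  x = λ² - 50 - 7 = 729 - 57 ≡ 2; y = λ·(50 - 2) - 37 ≡ 53. → (2, 53)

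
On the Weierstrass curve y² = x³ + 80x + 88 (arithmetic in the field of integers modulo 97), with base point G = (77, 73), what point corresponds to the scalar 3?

(57, 20)

Repeated addition: build up to 3G.
2G: tangent at (77, 73): λ = (3·77² + 80)/(2·73) ≡ 19/49. 49⁻¹ ≡ 2 (mod 97) since 49·2 = 98 ≡ 1, so λ ≡ 19·2 ≡ 38.
  x = λ² - 77 - 77 = 1444 - 154 ≡ 29; y = λ·(77 - 29) - 73 ≡ 5. → (29, 5)
3G: (29, 5) + (77, 73). λ = (73 - 5)/(77 - 29) ≡ 68/48 mod 97. 48⁻¹ ≡ 95 (mod 97) since 48·95 = 4560 ≡ 1, so λ ≡ 58.
  x = λ² - 29 - 77 = 3364 - 106 ≡ 57; y = λ·(29 - 57) - 5 ≡ 20. → (57, 20)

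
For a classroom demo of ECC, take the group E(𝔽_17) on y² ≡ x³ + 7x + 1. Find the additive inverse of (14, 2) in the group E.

(14, 15)

-(14, 2) = (14, -2 mod 17) = (14, 15).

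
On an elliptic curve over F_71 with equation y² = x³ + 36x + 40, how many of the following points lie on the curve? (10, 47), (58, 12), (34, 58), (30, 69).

3

(10, 47): 47² ≡ 8, rhs ≡ 51 → off.
(58, 12): 12² ≡ 2, rhs ≡ 2 → on.
(34, 58): 58² ≡ 27, rhs ≡ 27 → on.
(30, 69): 69² ≡ 4, rhs ≡ 4 → on.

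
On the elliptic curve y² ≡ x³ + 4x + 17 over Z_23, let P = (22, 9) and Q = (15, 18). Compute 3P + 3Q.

(15, 5)

First 3P:
Repeated addition: build up to 3P.
2P: tangent at (22, 9): λ = (3·22² + 4)/(2·9) ≡ 7/18. 18⁻¹ ≡ 9 (mod 23), so λ ≡ 7·9 ≡ 17.
  x = λ² - 22 - 22 = 289 - 44 ≡ 15; y = λ·(22 - 15) - 9 ≡ 18. → (15, 18)
3P: (15, 18) + (22, 9). λ = (9 - 18)/(22 - 15) ≡ 14/7 mod 23. 7⁻¹ ≡ 10 (mod 23), so λ ≡ 2.
  x = λ² - 15 - 22 = 4 - 37 ≡ 13; y = λ·(15 - 13) - 18 ≡ 9. → (13, 9)
3P = (13, 9).
Next 3Q:
Repeated addition: build up to 3Q.
2Q: tangent at (15, 18): λ = (3·15² + 4)/(2·18) ≡ 12/13. 13⁻¹ ≡ 16 (mod 23), so λ ≡ 12·16 ≡ 8.
  x = λ² - 15 - 15 = 64 - 30 ≡ 11; y = λ·(15 - 11) - 18 ≡ 14. → (11, 14)
3Q: (11, 14) + (15, 18). λ = (18 - 14)/(15 - 11) ≡ 4/4 mod 23. 4⁻¹ ≡ 6 (mod 23), so λ ≡ 1.
  x = λ² - 11 - 15 = 1 - 26 ≡ 21; y = λ·(11 - 21) - 14 ≡ 22. → (21, 22)
3Q = (21, 22).
Finally 3P + 3Q:
(13, 9) + (21, 22). λ = (22 - 9)/(21 - 13) ≡ 13/8 mod 23. 8⁻¹ ≡ 3 (mod 23), so λ ≡ 16.
  x = λ² - 13 - 21 = 256 - 34 ≡ 15; y = λ·(13 - 15) - 9 ≡ 5. → (15, 5)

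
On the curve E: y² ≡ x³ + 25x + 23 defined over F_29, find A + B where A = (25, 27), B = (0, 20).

(25, 27) + (0, 20). λ = (20 - 27)/(0 - 25) ≡ 22/4 mod 29. 4⁻¹ ≡ 22 (mod 29) since 4·22 = 88 ≡ 1, so λ ≡ 20.
  x = λ² - 25 - 0 = 400 - 25 ≡ 27; y = λ·(25 - 27) - 27 ≡ 20. → (27, 20)

(27, 20)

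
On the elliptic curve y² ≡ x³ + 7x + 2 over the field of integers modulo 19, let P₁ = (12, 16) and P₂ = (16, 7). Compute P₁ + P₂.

(12, 16) + (16, 7). λ = (7 - 16)/(16 - 12) ≡ 10/4 mod 19. 4⁻¹ ≡ 5 (mod 19) since 4·5 = 20 ≡ 1, so λ ≡ 12.
  x = λ² - 12 - 16 = 144 - 28 ≡ 2; y = λ·(12 - 2) - 16 ≡ 9. → (2, 9)

(2, 9)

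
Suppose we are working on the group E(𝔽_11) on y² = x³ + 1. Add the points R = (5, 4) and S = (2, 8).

(7, 6)

(5, 4) + (2, 8). λ = (8 - 4)/(2 - 5) ≡ 4/8 mod 11. 8⁻¹ ≡ 7 (mod 11), so λ ≡ 6.
  x = λ² - 5 - 2 = 36 - 7 ≡ 7; y = λ·(5 - 7) - 4 ≡ 6. → (7, 6)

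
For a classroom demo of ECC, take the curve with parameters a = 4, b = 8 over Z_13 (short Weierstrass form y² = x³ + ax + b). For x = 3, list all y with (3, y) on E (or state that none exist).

x³ + 4x + 8 = 47 ≡ 8 (mod 13).
8 is a non-residue mod 13; no y exists.

none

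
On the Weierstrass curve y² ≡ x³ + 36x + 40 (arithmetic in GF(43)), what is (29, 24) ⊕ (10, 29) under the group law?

(29, 24) + (10, 29). λ = (29 - 24)/(10 - 29) ≡ 5/24 mod 43. 24⁻¹ ≡ 9 (mod 43), so λ ≡ 2.
  x = λ² - 29 - 10 = 4 - 39 ≡ 8; y = λ·(29 - 8) - 24 ≡ 18. → (8, 18)

(8, 18)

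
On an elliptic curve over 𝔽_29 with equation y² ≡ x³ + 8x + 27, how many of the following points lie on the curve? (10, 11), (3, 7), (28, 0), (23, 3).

2

(10, 11): 11² ≡ 5, rhs ≡ 5 → on.
(3, 7): 7² ≡ 20, rhs ≡ 20 → on.
(28, 0): 0² ≡ 0, rhs ≡ 18 → off.
(23, 3): 3² ≡ 9, rhs ≡ 24 → off.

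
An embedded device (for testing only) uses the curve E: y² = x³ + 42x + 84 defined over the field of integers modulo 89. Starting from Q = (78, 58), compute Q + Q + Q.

Repeated addition: build up to 3Q.
2Q: tangent at (78, 58): λ = (3·78² + 42)/(2·58) ≡ 49/27. 27⁻¹ ≡ 33 (mod 89), so λ ≡ 49·33 ≡ 15.
  x = λ² - 78 - 78 = 225 - 156 ≡ 69; y = λ·(78 - 69) - 58 ≡ 77. → (69, 77)
3Q: (69, 77) + (78, 58). λ = (58 - 77)/(78 - 69) ≡ 70/9 mod 89. 9⁻¹ ≡ 10 (mod 89), so λ ≡ 77.
  x = λ² - 69 - 78 = 5929 - 147 ≡ 86; y = λ·(69 - 86) - 77 ≡ 38. → (86, 38)

(86, 38)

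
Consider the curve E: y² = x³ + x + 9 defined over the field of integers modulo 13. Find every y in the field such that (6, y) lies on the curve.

6, 7

x³ + 1x + 9 = 231 ≡ 10 (mod 13).
Square roots of 10 mod 13: 6 and 7 (since 6² = 36 ≡ 10).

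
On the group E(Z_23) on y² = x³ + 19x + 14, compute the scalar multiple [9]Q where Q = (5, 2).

Repeated addition: build up to 9Q.
2Q: tangent at (5, 2): λ = (3·5² + 19)/(2·2) ≡ 2/4. 4⁻¹ ≡ 6 (mod 23), so λ ≡ 2·6 ≡ 12.
  x = λ² - 5 - 5 = 144 - 10 ≡ 19; y = λ·(5 - 19) - 2 ≡ 14. → (19, 14)
3Q: (19, 14) + (5, 2). λ = (2 - 14)/(5 - 19) ≡ 11/9 mod 23. 9⁻¹ ≡ 18 (mod 23) since 9·18 = 162 ≡ 1, so λ ≡ 14.
  x = λ² - 19 - 5 = 196 - 24 ≡ 11; y = λ·(19 - 11) - 14 ≡ 6. → (11, 6)
4Q: (11, 6) + (5, 2). λ = (2 - 6)/(5 - 11) ≡ 19/17 mod 23. 17⁻¹ ≡ 19 (mod 23) since 17·19 = 323 ≡ 1, so λ ≡ 16.
  x = λ² - 11 - 5 = 256 - 16 ≡ 10; y = λ·(11 - 10) - 6 ≡ 10. → (10, 10)
5Q: (10, 10) + (5, 2). λ = (2 - 10)/(5 - 10) ≡ 15/18 mod 23. 18⁻¹ ≡ 9 (mod 23), so λ ≡ 20.
  x = λ² - 10 - 5 = 400 - 15 ≡ 17; y = λ·(10 - 17) - 10 ≡ 11. → (17, 11)
6Q: (17, 11) + (5, 2). λ = (2 - 11)/(5 - 17) ≡ 14/11 mod 23. 11⁻¹ ≡ 21 (mod 23), so λ ≡ 18.
  x = λ² - 17 - 5 = 324 - 22 ≡ 3; y = λ·(17 - 3) - 11 ≡ 11. → (3, 11)
7Q: (3, 11) + (5, 2). λ = (2 - 11)/(5 - 3) ≡ 14/2 mod 23. 2⁻¹ ≡ 12 (mod 23) since 2·12 = 24 ≡ 1, so λ ≡ 7.
  x = λ² - 3 - 5 = 49 - 8 ≡ 18; y = λ·(3 - 18) - 11 ≡ 22. → (18, 22)
8Q: (18, 22) + (5, 2). λ = (2 - 22)/(5 - 18) ≡ 3/10 mod 23. 10⁻¹ ≡ 7 (mod 23), so λ ≡ 21.
  x = λ² - 18 - 5 = 441 - 23 ≡ 4; y = λ·(18 - 4) - 22 ≡ 19. → (4, 19)
9Q: (4, 19) + (5, 2). λ = (2 - 19)/(5 - 4) ≡ 6/1 mod 23. 1⁻¹ ≡ 1 (mod 23) since 1·1 = 1 ≡ 1, so λ ≡ 6.
  x = λ² - 4 - 5 = 36 - 9 ≡ 4; y = λ·(4 - 4) - 19 ≡ 4. → (4, 4)

(4, 4)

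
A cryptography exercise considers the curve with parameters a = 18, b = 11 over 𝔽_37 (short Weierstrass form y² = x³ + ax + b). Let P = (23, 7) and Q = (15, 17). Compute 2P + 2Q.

First 2P:
Repeated addition: build up to 2P.
2P: tangent at (23, 7): λ = (3·23² + 18)/(2·7) ≡ 14/14. 14⁻¹ ≡ 8 (mod 37) since 14·8 = 112 ≡ 1, so λ ≡ 14·8 ≡ 1.
  x = λ² - 23 - 23 = 1 - 46 ≡ 29; y = λ·(23 - 29) - 7 ≡ 24. → (29, 24)
2P = (29, 24).
Next 2Q:
Repeated addition: build up to 2Q.
2Q: tangent at (15, 17): λ = (3·15² + 18)/(2·17) ≡ 27/34. 34⁻¹ ≡ 12 (mod 37), so λ ≡ 27·12 ≡ 28.
  x = λ² - 15 - 15 = 784 - 30 ≡ 14; y = λ·(15 - 14) - 17 ≡ 11. → (14, 11)
2Q = (14, 11).
Finally 2P + 2Q:
(29, 24) + (14, 11). λ = (11 - 24)/(14 - 29) ≡ 24/22 mod 37. 22⁻¹ ≡ 32 (mod 37), so λ ≡ 28.
  x = λ² - 29 - 14 = 784 - 43 ≡ 1; y = λ·(29 - 1) - 24 ≡ 20. → (1, 20)

(1, 20)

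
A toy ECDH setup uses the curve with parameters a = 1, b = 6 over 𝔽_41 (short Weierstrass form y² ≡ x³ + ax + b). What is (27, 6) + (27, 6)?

tangent at (27, 6): λ = (3·27² + 1)/(2·6) ≡ 15/12. 12⁻¹ ≡ 24 (mod 41), so λ ≡ 15·24 ≡ 32.
  x = λ² - 27 - 27 = 1024 - 54 ≡ 27; y = λ·(27 - 27) - 6 ≡ 35. → (27, 35)

(27, 35)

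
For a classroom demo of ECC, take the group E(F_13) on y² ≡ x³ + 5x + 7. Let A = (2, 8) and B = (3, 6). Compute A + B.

(12, 12)

(2, 8) + (3, 6). λ = (6 - 8)/(3 - 2) ≡ 11/1 mod 13. 1⁻¹ ≡ 1 (mod 13), so λ ≡ 11.
  x = λ² - 2 - 3 = 121 - 5 ≡ 12; y = λ·(2 - 12) - 8 ≡ 12. → (12, 12)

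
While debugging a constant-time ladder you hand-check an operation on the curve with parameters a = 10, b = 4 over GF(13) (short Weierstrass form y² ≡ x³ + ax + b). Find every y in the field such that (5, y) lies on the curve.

6, 7

x³ + 10x + 4 = 179 ≡ 10 (mod 13).
Square roots of 10 mod 13: 6 and 7 (since 6² = 36 ≡ 10).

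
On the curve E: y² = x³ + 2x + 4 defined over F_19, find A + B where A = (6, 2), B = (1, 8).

(6, 2) + (1, 8). λ = (8 - 2)/(1 - 6) ≡ 6/14 mod 19. 14⁻¹ ≡ 15 (mod 19) since 14·15 = 210 ≡ 1, so λ ≡ 14.
  x = λ² - 6 - 1 = 196 - 7 ≡ 18; y = λ·(6 - 18) - 2 ≡ 1. → (18, 1)

(18, 1)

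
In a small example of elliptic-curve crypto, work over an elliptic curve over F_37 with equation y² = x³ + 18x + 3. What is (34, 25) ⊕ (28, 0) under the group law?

(34, 25) + (28, 0). λ = (0 - 25)/(28 - 34) ≡ 12/31 mod 37. 31⁻¹ ≡ 6 (mod 37) since 31·6 = 186 ≡ 1, so λ ≡ 35.
  x = λ² - 34 - 28 = 1225 - 62 ≡ 16; y = λ·(34 - 16) - 25 ≡ 13. → (16, 13)

(16, 13)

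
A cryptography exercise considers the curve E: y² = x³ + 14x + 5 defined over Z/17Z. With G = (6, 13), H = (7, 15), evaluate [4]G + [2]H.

First 4G:
Repeated addition: build up to 4G.
2G: tangent at (6, 13): λ = (3·6² + 14)/(2·13) ≡ 3/9. 9⁻¹ ≡ 2 (mod 17) since 9·2 = 18 ≡ 1, so λ ≡ 3·2 ≡ 6.
  x = λ² - 6 - 6 = 36 - 12 ≡ 7; y = λ·(6 - 7) - 13 ≡ 15. → (7, 15)
3G: (7, 15) + (6, 13). λ = (13 - 15)/(6 - 7) ≡ 15/16 mod 17. 16⁻¹ ≡ 16 (mod 17) since 16·16 = 256 ≡ 1, so λ ≡ 2.
  x = λ² - 7 - 6 = 4 - 13 ≡ 8; y = λ·(7 - 8) - 15 ≡ 0. → (8, 0)
4G: (8, 0) + (6, 13). λ = (13 - 0)/(6 - 8) ≡ 13/15 mod 17. 15⁻¹ ≡ 8 (mod 17) since 15·8 = 120 ≡ 1, so λ ≡ 2.
  x = λ² - 8 - 6 = 4 - 14 ≡ 7; y = λ·(8 - 7) - 0 ≡ 2. → (7, 2)
4G = (7, 2).
Next 2H:
Repeated addition: build up to 2H.
2H: tangent at (7, 15): λ = (3·7² + 14)/(2·15) ≡ 8/13. 13⁻¹ ≡ 4 (mod 17), so λ ≡ 8·4 ≡ 15.
  x = λ² - 7 - 7 = 225 - 14 ≡ 7; y = λ·(7 - 7) - 15 ≡ 2. → (7, 2)
2H = (7, 2).
Finally 4G + 2H:
tangent at (7, 2): λ = (3·7² + 14)/(2·2) ≡ 8/4. 4⁻¹ ≡ 13 (mod 17), so λ ≡ 8·13 ≡ 2.
  x = λ² - 7 - 7 = 4 - 14 ≡ 7; y = λ·(7 - 7) - 2 ≡ 15. → (7, 15)

(7, 15)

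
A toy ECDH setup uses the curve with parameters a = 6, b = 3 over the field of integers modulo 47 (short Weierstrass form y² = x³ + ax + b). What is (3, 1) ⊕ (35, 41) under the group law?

(37, 27)

(3, 1) + (35, 41). λ = (41 - 1)/(35 - 3) ≡ 40/32 mod 47. 32⁻¹ ≡ 25 (mod 47), so λ ≡ 13.
  x = λ² - 3 - 35 = 169 - 38 ≡ 37; y = λ·(3 - 37) - 1 ≡ 27. → (37, 27)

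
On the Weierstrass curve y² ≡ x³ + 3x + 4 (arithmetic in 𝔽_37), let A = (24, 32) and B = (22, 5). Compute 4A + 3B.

First 4A:
Double-and-add on 4 = (100)₂. Start with A = (24, 32) for the leading 1-bit.
double: tangent at (24, 32): λ = (3·24² + 3)/(2·32) ≡ 29/27. 27⁻¹ ≡ 11 (mod 37) since 27·11 = 297 ≡ 1, so λ ≡ 29·11 ≡ 23.
  x = λ² - 24 - 24 = 529 - 48 ≡ 0; y = λ·(24 - 0) - 32 ≡ 2. → (0, 2)
double: tangent at (0, 2): λ = (3·0² + 3)/(2·2) ≡ 3/4. 4⁻¹ ≡ 28 (mod 37), so λ ≡ 3·28 ≡ 10.
  x = λ² - 0 - 0 = 100 - 0 ≡ 26; y = λ·(0 - 26) - 2 ≡ 34. → (26, 34)
4A = (26, 34).
Next 3B:
Repeated addition: build up to 3B.
2B: tangent at (22, 5): λ = (3·22² + 3)/(2·5) ≡ 12/10. 10⁻¹ ≡ 26 (mod 37), so λ ≡ 12·26 ≡ 16.
  x = λ² - 22 - 22 = 256 - 44 ≡ 27; y = λ·(22 - 27) - 5 ≡ 26. → (27, 26)
3B: (27, 26) + (22, 5). λ = (5 - 26)/(22 - 27) ≡ 16/32 mod 37. 32⁻¹ ≡ 22 (mod 37) since 32·22 = 704 ≡ 1, so λ ≡ 19.
  x = λ² - 27 - 22 = 361 - 49 ≡ 16; y = λ·(27 - 16) - 26 ≡ 35. → (16, 35)
3B = (16, 35).
Finally 4A + 3B:
(26, 34) + (16, 35). λ = (35 - 34)/(16 - 26) ≡ 1/27 mod 37. 27⁻¹ ≡ 11 (mod 37) since 27·11 = 297 ≡ 1, so λ ≡ 11.
  x = λ² - 26 - 16 = 121 - 42 ≡ 5; y = λ·(26 - 5) - 34 ≡ 12. → (5, 12)

(5, 12)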